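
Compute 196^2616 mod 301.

35

Compute successive squares:
196^1 ≡ 196 (mod 301)
196^2 ≡ 196^2 = 38416 ≡ 189 (mod 301)
196^4 ≡ 189^2 = 35721 ≡ 203 (mod 301)
196^8 ≡ 203^2 = 41209 ≡ 273 (mod 301)
196^16 ≡ 273^2 = 74529 ≡ 182 (mod 301)
196^32 ≡ 182^2 = 33124 ≡ 14 (mod 301)
196^64 ≡ 14^2 = 196 (mod 301)
196^128 ≡ 196^2 = 38416 ≡ 189 (mod 301)
196^256 ≡ 189^2 = 35721 ≡ 203 (mod 301)
196^512 ≡ 203^2 = 41209 ≡ 273 (mod 301)
196^1024 ≡ 273^2 = 74529 ≡ 182 (mod 301)
196^2048 ≡ 182^2 = 33124 ≡ 14 (mod 301)
196^2616 = 196^2048 × 196^512 × 196^32 × 196^16 × 196^8 ≡ 14 × 273 × 14 × 182 × 273 (mod 301).
Accumulate the product:
14 × 273 = 3822 ≡ 210
210 × 14 = 2940 ≡ 231
231 × 182 = 42042 ≡ 203
203 × 273 = 55419 ≡ 35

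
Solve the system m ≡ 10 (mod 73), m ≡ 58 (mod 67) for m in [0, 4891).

73⁻¹ mod 67: 73·56 ≡ 1 (mod 67), so 73⁻¹ ≡ 56.
m = 10 + 73·((58 − 10)·56 mod 67) = 10 + 73·8 = 594.
Check: 594 mod 73 = 10, 594 mod 67 = 58. ✓

594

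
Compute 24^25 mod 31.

6

25 in binary is 11001, i.e. 25 = 16 + 8 + 1.
24^1 ≡ 24 (mod 31)
24^2 ≡ 24^2 = 576 ≡ 18 (mod 31)
24^4 ≡ 18^2 = 324 ≡ 14 (mod 31)
24^8 ≡ 14^2 = 196 ≡ 10 (mod 31)
24^16 ≡ 10^2 = 100 ≡ 7 (mod 31)
24^25 = 24^16 * 24^8 * 24^1 ≡ 7 * 10 * 24 (mod 31).
Accumulate the product:
7 * 10 = 70 ≡ 8
8 * 24 = 192 ≡ 6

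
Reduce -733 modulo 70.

37

-733 = -11×70 + 37, so -733 ≡ 37 (mod 70).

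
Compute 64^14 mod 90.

64^1 ≡ 64 (mod 90)
64^2 ≡ 64^2 = 4096 ≡ 46 (mod 90)
64^4 ≡ 46^2 = 2116 ≡ 46 (mod 90)
64^8 ≡ 46^2 = 2116 ≡ 46 (mod 90)
64^14 = 64^8 · 64^4 · 64^2 ≡ 46 · 46 · 46 (mod 90).
Accumulate the product:
46 · 46 = 2116 ≡ 46
46 · 46 = 2116 ≡ 46

46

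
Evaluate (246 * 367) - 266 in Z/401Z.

246 * 367 = 90282 ≡ 57 (mod 401)
57 - 266 = -209 ≡ 192 (mod 401)

192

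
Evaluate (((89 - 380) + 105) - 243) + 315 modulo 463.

349

89 - 380 = -291 ≡ 172 (mod 463)
172 + 105 = 277
277 - 243 = 34
34 + 315 = 349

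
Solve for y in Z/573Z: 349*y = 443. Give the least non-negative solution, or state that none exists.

548

gcd(349, 573) = 1, so a unique solution mod 573 exists.
349⁻¹ ≡ 463 (mod 573).
y ≡ 463*443 ≡ 548 (mod 573).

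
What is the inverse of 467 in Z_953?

351

953 = 2*467 + 19
467 = 24*19 + 11
19 = 1*11 + 8
11 = 1*8 + 3
8 = 2*3 + 2
3 = 1*2 + 1
2 = 2*1 + 0
gcd(467, 953) = 1, so the inverse exists.
Back-substitute for 1:
1 = 1*3 − 1*2
  = −1*8 + 3*3
  = 3*11 − 4*8
  = −4*19 + 7*11
  = 7*467 − 172*19
  = −172*953 + 351*467
So 467⁻¹ ≡ 351 (mod 953).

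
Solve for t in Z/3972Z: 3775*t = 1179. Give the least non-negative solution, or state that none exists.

gcd(3775, 3972) = 1, so a unique solution mod 3972 exists.
3775⁻¹ ≡ 2359 (mod 3972).
t ≡ 2359*1179 ≡ 861 (mod 3972).

861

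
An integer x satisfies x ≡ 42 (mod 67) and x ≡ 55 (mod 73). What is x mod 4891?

67⁻¹ mod 73: 67*12 ≡ 1 (mod 73), so 67⁻¹ ≡ 12.
x = 42 + 67*((55 − 42)*12 mod 73) = 42 + 67*10 = 712.
Check: 712 mod 67 = 42, 712 mod 73 = 55. ✓

712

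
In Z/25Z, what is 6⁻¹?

21

Apply the Euclidean algorithm and back-substitute:
25 = 4×6 + 1
6 = 6×1 + 0
gcd(6, 25) = 1, so the inverse exists.
Back-substitute for 1:
1 = 1×25 − 4×6
So 6⁻¹ ≡ −4 ≡ 21 (mod 25).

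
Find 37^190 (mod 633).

583

37^1 ≡ 37 (mod 633)
37^2 ≡ 37^2 = 1369 ≡ 103 (mod 633)
37^4 ≡ 103^2 = 10609 ≡ 481 (mod 633)
37^8 ≡ 481^2 = 231361 ≡ 316 (mod 633)
37^16 ≡ 316^2 = 99856 ≡ 475 (mod 633)
37^32 ≡ 475^2 = 225625 ≡ 277 (mod 633)
37^64 ≡ 277^2 = 76729 ≡ 136 (mod 633)
37^128 ≡ 136^2 = 18496 ≡ 139 (mod 633)
37^190 = 37^128 × 37^32 × 37^16 × 37^8 × 37^4 × 37^2 ≡ 139 × 277 × 475 × 316 × 481 × 103 (mod 633).
Accumulate the product:
139 × 277 = 38503 ≡ 523
523 × 475 = 248425 ≡ 289
289 × 316 = 91324 ≡ 172
172 × 481 = 82732 ≡ 442
442 × 103 = 45526 ≡ 583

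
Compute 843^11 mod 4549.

239

By square-and-multiply:
843^1 ≡ 843 (mod 4549)
843^2 ≡ 843^2 = 710649 ≡ 1005 (mod 4549)
843^4 ≡ 1005^2 = 1010025 ≡ 147 (mod 4549)
843^8 ≡ 147^2 = 21609 ≡ 3413 (mod 4549)
843^11 = 843^8 · 843^2 · 843^1 ≡ 3413 · 1005 · 843 (mod 4549).
Accumulate the product:
3413 · 1005 = 3430065 ≡ 119
119 · 843 = 100317 ≡ 239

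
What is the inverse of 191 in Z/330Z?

Run the extended Euclidean algorithm:
330 = 1*191 + 139
191 = 1*139 + 52
139 = 2*52 + 35
52 = 1*35 + 17
35 = 2*17 + 1
17 = 17*1 + 0
gcd(191, 330) = 1, so the inverse exists.
Back-substitute for 1:
1 = 1*35 − 2*17
  = −2*52 + 3*35
  = 3*139 − 8*52
  = −8*191 + 11*139
  = 11*330 − 19*191
So 191⁻¹ ≡ −19 ≡ 311 (mod 330).

311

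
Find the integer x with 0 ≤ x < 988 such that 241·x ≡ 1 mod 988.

Run the extended Euclidean algorithm:
988 = 4*241 + 24
241 = 10*24 + 1
24 = 24*1 + 0
gcd(241, 988) = 1, so the inverse exists.
Back-substitute for 1:
1 = 1*241 − 10*24
  = −10*988 + 41*241
So 241⁻¹ ≡ 41 (mod 988).

41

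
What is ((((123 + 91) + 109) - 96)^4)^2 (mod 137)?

123 + 91 = 214 ≡ 77 (mod 137)
77 + 109 = 186 ≡ 49 (mod 137)
49 - 96 = -47 ≡ 90 (mod 137)
(90)^4 ≡ 15 (mod 137)
(15)^2 ≡ 88 (mod 137)

88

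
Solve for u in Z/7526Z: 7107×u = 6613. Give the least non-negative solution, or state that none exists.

gcd(7107, 7526) = 1, so a unique solution mod 7526 exists.
7107⁻¹ ≡ 5173 (mod 7526).
u ≡ 5173×6613 ≡ 3379 (mod 7526).

3379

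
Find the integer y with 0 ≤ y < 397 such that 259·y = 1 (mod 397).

By the extended Euclidean algorithm:
397 = 1*259 + 138
259 = 1*138 + 121
138 = 1*121 + 17
121 = 7*17 + 2
17 = 8*2 + 1
2 = 2*1 + 0
gcd(259, 397) = 1, so the inverse exists.
Back-substitute for 1:
1 = 1*17 − 8*2
  = −8*121 + 57*17
  = 57*138 − 65*121
  = −65*259 + 122*138
  = 122*397 − 187*259
So 259⁻¹ ≡ −187 ≡ 210 (mod 397).

210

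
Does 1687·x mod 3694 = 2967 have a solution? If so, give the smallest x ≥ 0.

gcd(1687, 3694) = 1, so a unique solution mod 3694 exists.
1687⁻¹ ≡ 1189 (mod 3694).
x ≡ 1189·2967 ≡ 3687 (mod 3694).

3687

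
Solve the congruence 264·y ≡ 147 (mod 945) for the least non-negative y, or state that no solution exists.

133

gcd(264, 945) = 3, and 3 | 147, so solutions exist.
Divide through by 3: 88·y ≡ 49 (mod 315).
88⁻¹ ≡ 247 (mod 315).
y ≡ 247·49 ≡ 133 (mod 315).
The smallest non-negative solution is y = 133.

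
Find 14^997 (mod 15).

14

Using repeated squaring:
997 in binary is 1111100101, i.e. 997 = 512 + 256 + 128 + 64 + 32 + 4 + 1.
14^1 ≡ 14 (mod 15)
14^2 ≡ 14^2 = 196 ≡ 1 (mod 15)
14^4 ≡ 1^2 = 1 (mod 15)
14^8 ≡ 1^2 = 1 (mod 15)
14^16 ≡ 1^2 = 1 (mod 15)
14^32 ≡ 1^2 = 1 (mod 15)
14^64 ≡ 1^2 = 1 (mod 15)
14^128 ≡ 1^2 = 1 (mod 15)
14^256 ≡ 1^2 = 1 (mod 15)
14^512 ≡ 1^2 = 1 (mod 15)
14^997 = 14^512 × 14^256 × 14^128 × 14^64 × 14^32 × 14^4 × 14^1 ≡ 1 × 1 × 1 × 1 × 1 × 1 × 14 (mod 15).
Accumulate the product:
1 × 1 = 1
1 × 1 = 1
1 × 1 = 1
1 × 1 = 1
1 × 1 = 1
1 × 14 = 14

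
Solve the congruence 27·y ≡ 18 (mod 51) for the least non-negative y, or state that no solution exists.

12

gcd(27, 51) = 3, and 3 | 18, so solutions exist.
Divide through by 3: 9·y ≡ 6 mod 17.
9⁻¹ ≡ 2 (mod 17).
y ≡ 2·6 ≡ 12 (mod 17).
The smallest non-negative solution is y = 12.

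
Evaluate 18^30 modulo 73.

Compute successive squares:
30 in binary is 11110, i.e. 30 = 16 + 8 + 4 + 2.
18^1 ≡ 18 (mod 73)
18^2 ≡ 18^2 = 324 ≡ 32 (mod 73)
18^4 ≡ 32^2 = 1024 ≡ 2 (mod 73)
18^8 ≡ 2^2 = 4 (mod 73)
18^16 ≡ 4^2 = 16 (mod 73)
18^30 = 18^16 · 18^8 · 18^4 · 18^2 ≡ 16 · 4 · 2 · 32 (mod 73).
Accumulate the product:
16 · 4 = 64
64 · 2 = 128 ≡ 55
55 · 32 = 1760 ≡ 8

8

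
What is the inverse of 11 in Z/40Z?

11

Run the extended Euclidean algorithm:
40 = 3·11 + 7
11 = 1·7 + 4
7 = 1·4 + 3
4 = 1·3 + 1
3 = 3·1 + 0
gcd(11, 40) = 1, so the inverse exists.
Back-substitute for 1:
1 = 1·4 − 1·3
  = −1·7 + 2·4
  = 2·11 − 3·7
  = −3·40 + 11·11
So 11⁻¹ ≡ 11 (mod 40).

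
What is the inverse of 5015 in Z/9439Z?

9439 = 1*5015 + 4424
5015 = 1*4424 + 591
4424 = 7*591 + 287
591 = 2*287 + 17
287 = 16*17 + 15
17 = 1*15 + 2
15 = 7*2 + 1
2 = 2*1 + 0
gcd(5015, 9439) = 1, so the inverse exists.
Bézout: 1 = 2359*9439 − 4440*5015.
So 5015⁻¹ ≡ −4440 ≡ 4999 (mod 9439).

4999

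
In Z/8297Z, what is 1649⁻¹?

Apply the Euclidean algorithm and back-substitute:
8297 = 5×1649 + 52
1649 = 31×52 + 37
52 = 1×37 + 15
37 = 2×15 + 7
15 = 2×7 + 1
7 = 7×1 + 0
gcd(1649, 8297) = 1, so the inverse exists.
Bézout: 1 = 222×8297 − 1117×1649.
So 1649⁻¹ ≡ −1117 ≡ 7180 (mod 8297).

7180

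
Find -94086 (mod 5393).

-94086 = -18*5393 + 2988, so -94086 ≡ 2988 (mod 5393).

2988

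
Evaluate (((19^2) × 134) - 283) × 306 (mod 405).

(19)^2 ≡ 361 (mod 405)
361 × 134 = 48374 ≡ 179 (mod 405)
179 - 283 = -104 ≡ 301 (mod 405)
301 × 306 = 92106 ≡ 171 (mod 405)

171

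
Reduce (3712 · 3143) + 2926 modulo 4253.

3712 · 3143 = 11666816 ≡ 837 (mod 4253)
837 + 2926 = 3763

3763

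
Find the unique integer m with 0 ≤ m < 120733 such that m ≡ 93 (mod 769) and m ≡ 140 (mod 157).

769⁻¹ mod 157: 769*49 ≡ 1 (mod 157), so 769⁻¹ ≡ 49.
m = 93 + 769*((140 − 93)*49 mod 157) = 93 + 769*105 = 80838.

80838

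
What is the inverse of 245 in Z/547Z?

451

547 = 2×245 + 57
245 = 4×57 + 17
57 = 3×17 + 6
17 = 2×6 + 5
6 = 1×5 + 1
5 = 5×1 + 0
gcd(245, 547) = 1, so the inverse exists.
Bézout: 1 = 43×547 − 96×245.
So 245⁻¹ ≡ −96 ≡ 451 (mod 547).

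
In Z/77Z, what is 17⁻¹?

Apply the Euclidean algorithm and back-substitute:
77 = 4*17 + 9
17 = 1*9 + 8
9 = 1*8 + 1
8 = 8*1 + 0
gcd(17, 77) = 1, so the inverse exists.
Back-substitute for 1:
1 = 1*9 − 1*8
  = −1*17 + 2*9
  = 2*77 − 9*17
So 17⁻¹ ≡ −9 ≡ 68 (mod 77).

68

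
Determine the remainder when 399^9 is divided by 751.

9 in binary is 1001, i.e. 9 = 8 + 1.
399^1 ≡ 399 (mod 751)
399^2 ≡ 399^2 = 159201 ≡ 740 (mod 751)
399^4 ≡ 740^2 = 547600 ≡ 121 (mod 751)
399^8 ≡ 121^2 = 14641 ≡ 372 (mod 751)
399^9 = 399^8 * 399^1 ≡ 372 * 399 (mod 751).
372 * 399 = 148428 ≡ 481 (mod 751).

481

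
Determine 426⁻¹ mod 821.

Run the extended Euclidean algorithm:
821 = 1×426 + 395
426 = 1×395 + 31
395 = 12×31 + 23
31 = 1×23 + 8
23 = 2×8 + 7
8 = 1×7 + 1
7 = 7×1 + 0
gcd(426, 821) = 1, so the inverse exists.
Bézout: 1 = −55×821 + 106×426.
So 426⁻¹ ≡ 106 (mod 821).

106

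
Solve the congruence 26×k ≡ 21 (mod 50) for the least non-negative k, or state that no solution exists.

no solution

gcd(26, 50) = 2, and 2 does not divide 21.
So the congruence has no solution.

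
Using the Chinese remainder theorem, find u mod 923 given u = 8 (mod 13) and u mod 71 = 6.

645

13⁻¹ mod 71: 13·11 ≡ 1 (mod 71), so 13⁻¹ ≡ 11.
u = 8 + 13·((6 − 8)·11 mod 71) = 8 + 13·49 = 645.
Check: 645 mod 13 = 8, 645 mod 71 = 6. ✓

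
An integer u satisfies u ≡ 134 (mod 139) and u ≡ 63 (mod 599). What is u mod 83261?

139⁻¹ mod 599: 139×181 ≡ 1 (mod 599), so 139⁻¹ ≡ 181.
u = 134 + 139×((63 − 134)×181 mod 599) = 134 + 139×327 = 45587.

45587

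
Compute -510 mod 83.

71

-510 = -7*83 + 71, so -510 ≡ 71 (mod 83).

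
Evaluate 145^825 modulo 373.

Using repeated squaring:
825 in binary is 1100111001, i.e. 825 = 512 + 256 + 32 + 16 + 8 + 1.
145^1 ≡ 145 (mod 373)
145^2 ≡ 145^2 = 21025 ≡ 137 (mod 373)
145^4 ≡ 137^2 = 18769 ≡ 119 (mod 373)
145^8 ≡ 119^2 = 14161 ≡ 360 (mod 373)
145^16 ≡ 360^2 = 129600 ≡ 169 (mod 373)
145^32 ≡ 169^2 = 28561 ≡ 213 (mod 373)
145^64 ≡ 213^2 = 45369 ≡ 236 (mod 373)
145^128 ≡ 236^2 = 55696 ≡ 119 (mod 373)
145^256 ≡ 119^2 = 14161 ≡ 360 (mod 373)
145^512 ≡ 360^2 = 129600 ≡ 169 (mod 373)
145^825 = 145^512 · 145^256 · 145^32 · 145^16 · 145^8 · 145^1 ≡ 169 · 360 · 213 · 169 · 360 · 145 (mod 373).
Accumulate the product:
169 · 360 = 60840 ≡ 41
41 · 213 = 8733 ≡ 154
154 · 169 = 26026 ≡ 289
289 · 360 = 104040 ≡ 346
346 · 145 = 50170 ≡ 188

188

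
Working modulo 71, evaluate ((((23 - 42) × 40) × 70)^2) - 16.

70

23 - 42 = -19 ≡ 52 (mod 71)
52 × 40 = 2080 ≡ 21 (mod 71)
21 × 70 = 1470 ≡ 50 (mod 71)
(50)^2 ≡ 15 (mod 71)
15 - 16 = -1 ≡ 70 (mod 71)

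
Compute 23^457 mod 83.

77

By square-and-multiply:
23^1 ≡ 23 (mod 83)
23^2 ≡ 23^2 = 529 ≡ 31 (mod 83)
23^4 ≡ 31^2 = 961 ≡ 48 (mod 83)
23^8 ≡ 48^2 = 2304 ≡ 63 (mod 83)
23^16 ≡ 63^2 = 3969 ≡ 68 (mod 83)
23^32 ≡ 68^2 = 4624 ≡ 59 (mod 83)
23^64 ≡ 59^2 = 3481 ≡ 78 (mod 83)
23^128 ≡ 78^2 = 6084 ≡ 25 (mod 83)
23^256 ≡ 25^2 = 625 ≡ 44 (mod 83)
23^457 = 23^256 * 23^128 * 23^64 * 23^8 * 23^1 ≡ 44 * 25 * 78 * 63 * 23 (mod 83).
Accumulate the product:
44 * 25 = 1100 ≡ 21
21 * 78 = 1638 ≡ 61
61 * 63 = 3843 ≡ 25
25 * 23 = 575 ≡ 77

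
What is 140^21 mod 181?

30

21 in binary is 10101, i.e. 21 = 16 + 4 + 1.
140^1 ≡ 140 (mod 181)
140^2 ≡ 140^2 = 19600 ≡ 52 (mod 181)
140^4 ≡ 52^2 = 2704 ≡ 170 (mod 181)
140^8 ≡ 170^2 = 28900 ≡ 121 (mod 181)
140^16 ≡ 121^2 = 14641 ≡ 161 (mod 181)
140^21 = 140^16 · 140^4 · 140^1 ≡ 161 · 170 · 140 (mod 181).
Accumulate the product:
161 · 170 = 27370 ≡ 39
39 · 140 = 5460 ≡ 30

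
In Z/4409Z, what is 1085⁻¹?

1853

By the extended Euclidean algorithm:
4409 = 4×1085 + 69
1085 = 15×69 + 50
69 = 1×50 + 19
50 = 2×19 + 12
19 = 1×12 + 7
12 = 1×7 + 5
7 = 1×5 + 2
5 = 2×2 + 1
2 = 2×1 + 0
gcd(1085, 4409) = 1, so the inverse exists.
Back-substitute for 1:
1 = 1×5 − 2×2
  = −2×7 + 3×5
  = 3×12 − 5×7
  = −5×19 + 8×12
  = 8×50 − 21×19
  = −21×69 + 29×50
  = 29×1085 − 456×69
  = −456×4409 + 1853×1085
So 1085⁻¹ ≡ 1853 (mod 4409).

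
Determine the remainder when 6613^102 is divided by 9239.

By square-and-multiply:
6613^1 ≡ 6613 (mod 9239)
6613^2 ≡ 6613^2 = 43731769 ≡ 3582 (mod 9239)
6613^4 ≡ 3582^2 = 12830724 ≡ 6992 (mod 9239)
6613^8 ≡ 6992^2 = 48888064 ≡ 4515 (mod 9239)
6613^16 ≡ 4515^2 = 20385225 ≡ 3991 (mod 9239)
6613^32 ≡ 3991^2 = 15928081 ≡ 45 (mod 9239)
6613^64 ≡ 45^2 = 2025 (mod 9239)
6613^102 = 6613^64 × 6613^32 × 6613^4 × 6613^2 ≡ 2025 × 45 × 6992 × 3582 (mod 9239).
Accumulate the product:
2025 × 45 = 91125 ≡ 7974
7974 × 6992 = 55754208 ≡ 6082
6082 × 3582 = 21785724 ≡ 162

162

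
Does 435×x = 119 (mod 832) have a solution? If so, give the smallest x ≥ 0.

685

gcd(435, 832) = 1, so a unique solution mod 832 exists.
435⁻¹ ≡ 635 (mod 832).
x ≡ 635×119 ≡ 685 (mod 832).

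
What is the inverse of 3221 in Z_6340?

1181

6340 = 1*3221 + 3119
3221 = 1*3119 + 102
3119 = 30*102 + 59
102 = 1*59 + 43
59 = 1*43 + 16
43 = 2*16 + 11
16 = 1*11 + 5
11 = 2*5 + 1
5 = 5*1 + 0
gcd(3221, 6340) = 1, so the inverse exists.
Back-substitute for 1:
1 = 1*11 − 2*5
  = −2*16 + 3*11
  = 3*43 − 8*16
  = −8*59 + 11*43
  = 11*102 − 19*59
  = −19*3119 + 581*102
  = 581*3221 − 600*3119
  = −600*6340 + 1181*3221
So 3221⁻¹ ≡ 1181 (mod 6340).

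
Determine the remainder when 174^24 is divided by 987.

813

Using repeated squaring:
24 in binary is 11000, i.e. 24 = 16 + 8.
174^1 ≡ 174 (mod 987)
174^2 ≡ 174^2 = 30276 ≡ 666 (mod 987)
174^4 ≡ 666^2 = 443556 ≡ 393 (mod 987)
174^8 ≡ 393^2 = 154449 ≡ 477 (mod 987)
174^16 ≡ 477^2 = 227529 ≡ 519 (mod 987)
174^24 = 174^16 * 174^8 ≡ 519 * 477 (mod 987).
519 * 477 = 247563 ≡ 813 (mod 987).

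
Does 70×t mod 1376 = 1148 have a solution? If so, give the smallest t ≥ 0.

154

gcd(70, 1376) = 2, and 2 | 1148, so solutions exist.
Divide through by 2: 35×t mod 688 = 574.
35⁻¹ ≡ 59 (mod 688).
t ≡ 59×574 ≡ 154 (mod 688).
The smallest non-negative solution is t = 154.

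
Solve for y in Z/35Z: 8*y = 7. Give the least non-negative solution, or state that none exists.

14

gcd(8, 35) = 1, so a unique solution mod 35 exists.
8⁻¹ ≡ 22 (mod 35).
y ≡ 22*7 ≡ 14 (mod 35).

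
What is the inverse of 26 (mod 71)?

41

By the extended Euclidean algorithm:
71 = 2*26 + 19
26 = 1*19 + 7
19 = 2*7 + 5
7 = 1*5 + 2
5 = 2*2 + 1
2 = 2*1 + 0
gcd(26, 71) = 1, so the inverse exists.
Bézout: 1 = 11*71 − 30*26.
So 26⁻¹ ≡ −30 ≡ 41 (mod 71).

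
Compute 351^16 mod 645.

By square-and-multiply:
351^1 ≡ 351 (mod 645)
351^2 ≡ 351^2 = 123201 ≡ 6 (mod 645)
351^4 ≡ 6^2 = 36 (mod 645)
351^8 ≡ 36^2 = 1296 ≡ 6 (mod 645)
351^16 ≡ 6^2 = 36 (mod 645)
So 351^16 ≡ 36 (mod 645).

36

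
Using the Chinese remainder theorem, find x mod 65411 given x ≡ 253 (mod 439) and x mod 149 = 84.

34056

439⁻¹ mod 149: 439·93 ≡ 1 (mod 149), so 439⁻¹ ≡ 93.
x = 253 + 439·((84 − 253)·93 mod 149) = 253 + 439·77 = 34056.
Check: 34056 mod 439 = 253, 34056 mod 149 = 84. ✓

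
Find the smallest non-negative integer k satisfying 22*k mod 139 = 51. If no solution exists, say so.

gcd(22, 139) = 1, so a unique solution mod 139 exists.
22⁻¹ ≡ 19 (mod 139).
k ≡ 19*51 ≡ 135 (mod 139).

135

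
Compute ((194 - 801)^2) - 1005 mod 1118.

194 - 801 = -607 ≡ 511 (mod 1118)
(511)^2 ≡ 627 (mod 1118)
627 - 1005 = -378 ≡ 740 (mod 1118)

740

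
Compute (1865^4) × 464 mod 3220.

(1865)^4 ≡ 1005 (mod 3220)
1005 × 464 = 466320 ≡ 2640 (mod 3220)

2640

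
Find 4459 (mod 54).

4459 = 82*54 + 31, so 4459 ≡ 31 (mod 54).

31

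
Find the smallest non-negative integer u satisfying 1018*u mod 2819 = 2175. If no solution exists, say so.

2187

gcd(1018, 2819) = 1, so a unique solution mod 2819 exists.
1018⁻¹ ≡ 36 (mod 2819).
u ≡ 36*2175 ≡ 2187 (mod 2819).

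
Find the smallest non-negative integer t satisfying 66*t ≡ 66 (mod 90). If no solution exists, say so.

1

gcd(66, 90) = 6, and 6 | 66, so solutions exist.
Divide through by 6: 11*t ≡ 11 mod 15.
11⁻¹ ≡ 11 (mod 15).
t ≡ 11*11 ≡ 1 (mod 15).
The smallest non-negative solution is t = 1.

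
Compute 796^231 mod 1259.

Compute successive squares:
231 in binary is 11100111, i.e. 231 = 128 + 64 + 32 + 4 + 2 + 1.
796^1 ≡ 796 (mod 1259)
796^2 ≡ 796^2 = 633616 ≡ 339 (mod 1259)
796^4 ≡ 339^2 = 114921 ≡ 352 (mod 1259)
796^8 ≡ 352^2 = 123904 ≡ 522 (mod 1259)
796^16 ≡ 522^2 = 272484 ≡ 540 (mod 1259)
796^32 ≡ 540^2 = 291600 ≡ 771 (mod 1259)
796^64 ≡ 771^2 = 594441 ≡ 193 (mod 1259)
796^128 ≡ 193^2 = 37249 ≡ 738 (mod 1259)
796^231 = 796^128 * 796^64 * 796^32 * 796^4 * 796^2 * 796^1 ≡ 738 * 193 * 771 * 352 * 339 * 796 (mod 1259).
Accumulate the product:
738 * 193 = 142434 ≡ 167
167 * 771 = 128757 ≡ 339
339 * 352 = 119328 ≡ 982
982 * 339 = 332898 ≡ 522
522 * 796 = 415512 ≡ 42

42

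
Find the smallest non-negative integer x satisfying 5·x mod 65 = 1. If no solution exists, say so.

no solution

gcd(5, 65) = 5, and 5 does not divide 1.
So the congruence has no solution.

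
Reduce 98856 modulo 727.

98856 = 135×727 + 711, so 98856 ≡ 711 (mod 727).

711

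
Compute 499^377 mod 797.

289

Compute successive squares:
499^1 ≡ 499 (mod 797)
499^2 ≡ 499^2 = 249001 ≡ 337 (mod 797)
499^4 ≡ 337^2 = 113569 ≡ 395 (mod 797)
499^8 ≡ 395^2 = 156025 ≡ 610 (mod 797)
499^16 ≡ 610^2 = 372100 ≡ 698 (mod 797)
499^32 ≡ 698^2 = 487204 ≡ 237 (mod 797)
499^64 ≡ 237^2 = 56169 ≡ 379 (mod 797)
499^128 ≡ 379^2 = 143641 ≡ 181 (mod 797)
499^256 ≡ 181^2 = 32761 ≡ 84 (mod 797)
499^377 = 499^256 × 499^64 × 499^32 × 499^16 × 499^8 × 499^1 ≡ 84 × 379 × 237 × 698 × 610 × 499 (mod 797).
Accumulate the product:
84 × 379 = 31836 ≡ 753
753 × 237 = 178461 ≡ 730
730 × 698 = 509540 ≡ 257
257 × 610 = 156770 ≡ 558
558 × 499 = 278442 ≡ 289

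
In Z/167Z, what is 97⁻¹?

By the extended Euclidean algorithm:
167 = 1×97 + 70
97 = 1×70 + 27
70 = 2×27 + 16
27 = 1×16 + 11
16 = 1×11 + 5
11 = 2×5 + 1
5 = 5×1 + 0
gcd(97, 167) = 1, so the inverse exists.
Bézout: 1 = −18×167 + 31×97.
So 97⁻¹ ≡ 31 (mod 167).

31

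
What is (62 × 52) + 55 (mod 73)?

62 × 52 = 3224 ≡ 12 (mod 73)
12 + 55 = 67

67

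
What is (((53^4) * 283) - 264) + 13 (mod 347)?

147

(53)^4 ≡ 48 (mod 347)
48 * 283 = 13584 ≡ 51 (mod 347)
51 - 264 = -213 ≡ 134 (mod 347)
134 + 13 = 147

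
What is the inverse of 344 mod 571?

571 = 1*344 + 227
344 = 1*227 + 117
227 = 1*117 + 110
117 = 1*110 + 7
110 = 15*7 + 5
7 = 1*5 + 2
5 = 2*2 + 1
2 = 2*1 + 0
gcd(344, 571) = 1, so the inverse exists.
Back-substitute for 1:
1 = 1*5 − 2*2
  = −2*7 + 3*5
  = 3*110 − 47*7
  = −47*117 + 50*110
  = 50*227 − 97*117
  = −97*344 + 147*227
  = 147*571 − 244*344
So 344⁻¹ ≡ −244 ≡ 327 (mod 571).

327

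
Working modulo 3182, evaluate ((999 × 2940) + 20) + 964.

1058

999 × 2940 = 2937060 ≡ 74 (mod 3182)
74 + 20 = 94
94 + 964 = 1058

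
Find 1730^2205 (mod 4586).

2205 in binary is 100010011101, i.e. 2205 = 2048 + 128 + 16 + 8 + 4 + 1.
1730^1 ≡ 1730 (mod 4586)
1730^2 ≡ 1730^2 = 2992900 ≡ 2828 (mod 4586)
1730^4 ≡ 2828^2 = 7997584 ≡ 4186 (mod 4586)
1730^8 ≡ 4186^2 = 17522596 ≡ 4076 (mod 4586)
1730^16 ≡ 4076^2 = 16613776 ≡ 3284 (mod 4586)
1730^32 ≡ 3284^2 = 10784656 ≡ 2970 (mod 4586)
1730^64 ≡ 2970^2 = 8820900 ≡ 2022 (mod 4586)
1730^128 ≡ 2022^2 = 4088484 ≡ 2358 (mod 4586)
1730^256 ≡ 2358^2 = 5560164 ≡ 1932 (mod 4586)
1730^512 ≡ 1932^2 = 3732624 ≡ 4206 (mod 4586)
1730^1024 ≡ 4206^2 = 17690436 ≡ 2234 (mod 4586)
1730^2048 ≡ 2234^2 = 4990756 ≡ 1188 (mod 4586)
1730^2205 = 1730^2048 * 1730^128 * 1730^16 * 1730^8 * 1730^4 * 1730^1 ≡ 1188 * 2358 * 3284 * 4076 * 4186 * 1730 (mod 4586).
Accumulate the product:
1188 * 2358 = 2801304 ≡ 3844
3844 * 3284 = 12623696 ≡ 3024
3024 * 4076 = 12325824 ≡ 3242
3242 * 4186 = 13571012 ≡ 1038
1038 * 1730 = 1795740 ≡ 2614

2614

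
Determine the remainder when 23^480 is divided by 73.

64

Compute successive squares:
480 in binary is 111100000, i.e. 480 = 256 + 128 + 64 + 32.
23^1 ≡ 23 (mod 73)
23^2 ≡ 23^2 = 529 ≡ 18 (mod 73)
23^4 ≡ 18^2 = 324 ≡ 32 (mod 73)
23^8 ≡ 32^2 = 1024 ≡ 2 (mod 73)
23^16 ≡ 2^2 = 4 (mod 73)
23^32 ≡ 4^2 = 16 (mod 73)
23^64 ≡ 16^2 = 256 ≡ 37 (mod 73)
23^128 ≡ 37^2 = 1369 ≡ 55 (mod 73)
23^256 ≡ 55^2 = 3025 ≡ 32 (mod 73)
23^480 = 23^256 × 23^128 × 23^64 × 23^32 ≡ 32 × 55 × 37 × 16 (mod 73).
Accumulate the product:
32 × 55 = 1760 ≡ 8
8 × 37 = 296 ≡ 4
4 × 16 = 64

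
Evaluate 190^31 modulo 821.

31 in binary is 11111, i.e. 31 = 16 + 8 + 4 + 2 + 1.
190^1 ≡ 190 (mod 821)
190^2 ≡ 190^2 = 36100 ≡ 797 (mod 821)
190^4 ≡ 797^2 = 635209 ≡ 576 (mod 821)
190^8 ≡ 576^2 = 331776 ≡ 92 (mod 821)
190^16 ≡ 92^2 = 8464 ≡ 254 (mod 821)
190^31 = 190^16 · 190^8 · 190^4 · 190^2 · 190^1 ≡ 254 · 92 · 576 · 797 · 190 (mod 821).
Accumulate the product:
254 · 92 = 23368 ≡ 380
380 · 576 = 218880 ≡ 494
494 · 797 = 393718 ≡ 459
459 · 190 = 87210 ≡ 184

184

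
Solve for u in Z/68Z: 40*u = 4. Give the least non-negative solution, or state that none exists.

12

gcd(40, 68) = 4, and 4 | 4, so solutions exist.
Divide through by 4: 10*u ≡ 1 (mod 17).
10⁻¹ ≡ 12 (mod 17).
u ≡ 12*1 ≡ 12 (mod 17).
The smallest non-negative solution is u = 12.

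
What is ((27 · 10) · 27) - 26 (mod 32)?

0

27 · 10 = 270 ≡ 14 (mod 32)
14 · 27 = 378 ≡ 26 (mod 32)
26 - 26 = 0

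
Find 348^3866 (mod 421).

240

Compute successive squares:
348^1 ≡ 348 (mod 421)
348^2 ≡ 348^2 = 121104 ≡ 277 (mod 421)
348^4 ≡ 277^2 = 76729 ≡ 107 (mod 421)
348^8 ≡ 107^2 = 11449 ≡ 82 (mod 421)
348^16 ≡ 82^2 = 6724 ≡ 409 (mod 421)
348^32 ≡ 409^2 = 167281 ≡ 144 (mod 421)
348^64 ≡ 144^2 = 20736 ≡ 107 (mod 421)
348^128 ≡ 107^2 = 11449 ≡ 82 (mod 421)
348^256 ≡ 82^2 = 6724 ≡ 409 (mod 421)
348^512 ≡ 409^2 = 167281 ≡ 144 (mod 421)
348^1024 ≡ 144^2 = 20736 ≡ 107 (mod 421)
348^2048 ≡ 107^2 = 11449 ≡ 82 (mod 421)
348^3866 = 348^2048 · 348^1024 · 348^512 · 348^256 · 348^16 · 348^8 · 348^2 ≡ 82 · 107 · 144 · 409 · 409 · 82 · 277 (mod 421).
Accumulate the product:
82 · 107 = 8774 ≡ 354
354 · 144 = 50976 ≡ 35
35 · 409 = 14315 ≡ 1
1 · 409 = 409
409 · 82 = 33538 ≡ 279
279 · 277 = 77283 ≡ 240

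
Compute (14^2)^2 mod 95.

36

(14)^2 ≡ 6 (mod 95)
(6)^2 ≡ 36 (mod 95)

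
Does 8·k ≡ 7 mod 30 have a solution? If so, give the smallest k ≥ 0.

no solution

gcd(8, 30) = 2, and 2 does not divide 7.
So the congruence has no solution.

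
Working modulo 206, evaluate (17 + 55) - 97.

17 + 55 = 72
72 - 97 = -25 ≡ 181 (mod 206)

181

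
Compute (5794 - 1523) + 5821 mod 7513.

2579

5794 - 1523 = 4271
4271 + 5821 = 10092 ≡ 2579 (mod 7513)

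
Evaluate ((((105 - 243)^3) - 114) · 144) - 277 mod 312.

105 - 243 = -138 ≡ 174 (mod 312)
(174)^3 ≡ 216 (mod 312)
216 - 114 = 102
102 · 144 = 14688 ≡ 24 (mod 312)
24 - 277 = -253 ≡ 59 (mod 312)

59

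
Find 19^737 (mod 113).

93

Compute successive squares:
737 in binary is 1011100001, i.e. 737 = 512 + 128 + 64 + 32 + 1.
19^1 ≡ 19 (mod 113)
19^2 ≡ 19^2 = 361 ≡ 22 (mod 113)
19^4 ≡ 22^2 = 484 ≡ 32 (mod 113)
19^8 ≡ 32^2 = 1024 ≡ 7 (mod 113)
19^16 ≡ 7^2 = 49 (mod 113)
19^32 ≡ 49^2 = 2401 ≡ 28 (mod 113)
19^64 ≡ 28^2 = 784 ≡ 106 (mod 113)
19^128 ≡ 106^2 = 11236 ≡ 49 (mod 113)
19^256 ≡ 49^2 = 2401 ≡ 28 (mod 113)
19^512 ≡ 28^2 = 784 ≡ 106 (mod 113)
19^737 = 19^512 · 19^128 · 19^64 · 19^32 · 19^1 ≡ 106 · 49 · 106 · 28 · 19 (mod 113).
Accumulate the product:
106 · 49 = 5194 ≡ 109
109 · 106 = 11554 ≡ 28
28 · 28 = 784 ≡ 106
106 · 19 = 2014 ≡ 93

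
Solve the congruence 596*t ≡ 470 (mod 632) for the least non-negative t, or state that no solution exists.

no solution

gcd(596, 632) = 4, and 4 does not divide 470.
So the congruence has no solution.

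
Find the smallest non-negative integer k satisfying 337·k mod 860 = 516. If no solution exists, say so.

688

gcd(337, 860) = 1, so a unique solution mod 860 exists.
337⁻¹ ≡ 393 (mod 860).
k ≡ 393·516 ≡ 688 (mod 860).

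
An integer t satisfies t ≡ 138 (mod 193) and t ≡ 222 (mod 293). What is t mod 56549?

193⁻¹ mod 293: 193·167 ≡ 1 (mod 293), so 193⁻¹ ≡ 167.
t = 138 + 193·((222 − 138)·167 mod 293) = 138 + 193·257 = 49739.
Check: 49739 mod 193 = 138, 49739 mod 293 = 222. ✓

49739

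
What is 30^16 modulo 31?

1

By square-and-multiply:
30^1 ≡ 30 (mod 31)
30^2 ≡ 30^2 = 900 ≡ 1 (mod 31)
30^4 ≡ 1^2 = 1 (mod 31)
30^8 ≡ 1^2 = 1 (mod 31)
30^16 ≡ 1^2 = 1 (mod 31)
So 30^16 ≡ 1 (mod 31).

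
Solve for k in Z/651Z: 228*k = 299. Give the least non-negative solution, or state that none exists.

gcd(228, 651) = 3, and 3 does not divide 299.
So the congruence has no solution.

no solution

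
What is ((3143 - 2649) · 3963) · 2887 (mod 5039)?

3143 - 2649 = 494
494 · 3963 = 1957722 ≡ 2590 (mod 5039)
2590 · 2887 = 7477330 ≡ 4493 (mod 5039)

4493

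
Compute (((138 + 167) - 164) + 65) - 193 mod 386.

13

138 + 167 = 305
305 - 164 = 141
141 + 65 = 206
206 - 193 = 13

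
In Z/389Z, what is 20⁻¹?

214

389 = 19·20 + 9
20 = 2·9 + 2
9 = 4·2 + 1
2 = 2·1 + 0
gcd(20, 389) = 1, so the inverse exists.
Bézout: 1 = 9·389 − 175·20.
So 20⁻¹ ≡ −175 ≡ 214 (mod 389).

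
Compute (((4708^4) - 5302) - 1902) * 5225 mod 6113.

647

(4708)^4 ≡ 4608 (mod 6113)
4608 - 5302 = -694 ≡ 5419 (mod 6113)
5419 - 1902 = 3517
3517 * 5225 = 18376325 ≡ 647 (mod 6113)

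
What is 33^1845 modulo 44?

Compute successive squares:
1845 in binary is 11100110101, i.e. 1845 = 1024 + 512 + 256 + 32 + 16 + 4 + 1.
33^1 ≡ 33 (mod 44)
33^2 ≡ 33^2 = 1089 ≡ 33 (mod 44)
33^4 ≡ 33^2 = 1089 ≡ 33 (mod 44)
33^8 ≡ 33^2 = 1089 ≡ 33 (mod 44)
33^16 ≡ 33^2 = 1089 ≡ 33 (mod 44)
33^32 ≡ 33^2 = 1089 ≡ 33 (mod 44)
33^64 ≡ 33^2 = 1089 ≡ 33 (mod 44)
33^128 ≡ 33^2 = 1089 ≡ 33 (mod 44)
33^256 ≡ 33^2 = 1089 ≡ 33 (mod 44)
33^512 ≡ 33^2 = 1089 ≡ 33 (mod 44)
33^1024 ≡ 33^2 = 1089 ≡ 33 (mod 44)
33^1845 = 33^1024 · 33^512 · 33^256 · 33^32 · 33^16 · 33^4 · 33^1 ≡ 33 · 33 · 33 · 33 · 33 · 33 · 33 (mod 44).
Accumulate the product:
33 · 33 = 1089 ≡ 33
33 · 33 = 1089 ≡ 33
33 · 33 = 1089 ≡ 33
33 · 33 = 1089 ≡ 33
33 · 33 = 1089 ≡ 33
33 · 33 = 1089 ≡ 33

33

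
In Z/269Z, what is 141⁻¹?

145

269 = 1*141 + 128
141 = 1*128 + 13
128 = 9*13 + 11
13 = 1*11 + 2
11 = 5*2 + 1
2 = 2*1 + 0
gcd(141, 269) = 1, so the inverse exists.
Back-substitute for 1:
1 = 1*11 − 5*2
  = −5*13 + 6*11
  = 6*128 − 59*13
  = −59*141 + 65*128
  = 65*269 − 124*141
So 141⁻¹ ≡ −124 ≡ 145 (mod 269).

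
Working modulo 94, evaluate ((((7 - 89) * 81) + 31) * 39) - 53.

54

7 - 89 = -82 ≡ 12 (mod 94)
12 * 81 = 972 ≡ 32 (mod 94)
32 + 31 = 63
63 * 39 = 2457 ≡ 13 (mod 94)
13 - 53 = -40 ≡ 54 (mod 94)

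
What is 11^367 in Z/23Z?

10

11^1 ≡ 11 (mod 23)
11^2 ≡ 11^2 = 121 ≡ 6 (mod 23)
11^4 ≡ 6^2 = 36 ≡ 13 (mod 23)
11^8 ≡ 13^2 = 169 ≡ 8 (mod 23)
11^16 ≡ 8^2 = 64 ≡ 18 (mod 23)
11^32 ≡ 18^2 = 324 ≡ 2 (mod 23)
11^64 ≡ 2^2 = 4 (mod 23)
11^128 ≡ 4^2 = 16 (mod 23)
11^256 ≡ 16^2 = 256 ≡ 3 (mod 23)
11^367 = 11^256 * 11^64 * 11^32 * 11^8 * 11^4 * 11^2 * 11^1 ≡ 3 * 4 * 2 * 8 * 13 * 6 * 11 (mod 23).
Accumulate the product:
3 * 4 = 12
12 * 2 = 24 ≡ 1
1 * 8 = 8
8 * 13 = 104 ≡ 12
12 * 6 = 72 ≡ 3
3 * 11 = 33 ≡ 10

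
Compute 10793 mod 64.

41

10793 = 168×64 + 41, so 10793 ≡ 41 (mod 64).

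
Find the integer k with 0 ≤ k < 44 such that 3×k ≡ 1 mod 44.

15

44 = 14*3 + 2
3 = 1*2 + 1
2 = 2*1 + 0
gcd(3, 44) = 1, so the inverse exists.
Back-substitute for 1:
1 = 1*3 − 1*2
  = −1*44 + 15*3
So 3⁻¹ ≡ 15 (mod 44).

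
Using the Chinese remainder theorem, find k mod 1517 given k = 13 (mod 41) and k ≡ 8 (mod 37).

41⁻¹ mod 37: 41·28 ≡ 1 (mod 37), so 41⁻¹ ≡ 28.
k = 13 + 41·((8 − 13)·28 mod 37) = 13 + 41·8 = 341.

341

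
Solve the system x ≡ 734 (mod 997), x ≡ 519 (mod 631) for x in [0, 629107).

997⁻¹ mod 631: 997×50 ≡ 1 (mod 631), so 997⁻¹ ≡ 50.
x = 734 + 997×((519 − 734)×50 mod 631) = 734 + 997×608 = 606910.
Check: 606910 mod 997 = 734, 606910 mod 631 = 519. ✓

606910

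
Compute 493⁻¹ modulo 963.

670

By the extended Euclidean algorithm:
963 = 1×493 + 470
493 = 1×470 + 23
470 = 20×23 + 10
23 = 2×10 + 3
10 = 3×3 + 1
3 = 3×1 + 0
gcd(493, 963) = 1, so the inverse exists.
Bézout: 1 = 150×963 − 293×493.
So 493⁻¹ ≡ −293 ≡ 670 (mod 963).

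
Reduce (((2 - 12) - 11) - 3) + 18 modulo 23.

2 - 12 = -10 ≡ 13 (mod 23)
13 - 11 = 2
2 - 3 = -1 ≡ 22 (mod 23)
22 + 18 = 40 ≡ 17 (mod 23)

17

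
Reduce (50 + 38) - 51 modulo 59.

50 + 38 = 88 ≡ 29 (mod 59)
29 - 51 = -22 ≡ 37 (mod 59)

37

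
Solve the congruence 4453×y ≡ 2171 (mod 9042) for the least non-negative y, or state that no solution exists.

2561

gcd(4453, 9042) = 1, so a unique solution mod 9042 exists.
4453⁻¹ ≡ 6715 (mod 9042).
y ≡ 6715×2171 ≡ 2561 (mod 9042).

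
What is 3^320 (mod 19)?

4

320 in binary is 101000000, i.e. 320 = 256 + 64.
3^1 ≡ 3 (mod 19)
3^2 ≡ 3^2 = 9 (mod 19)
3^4 ≡ 9^2 = 81 ≡ 5 (mod 19)
3^8 ≡ 5^2 = 25 ≡ 6 (mod 19)
3^16 ≡ 6^2 = 36 ≡ 17 (mod 19)
3^32 ≡ 17^2 = 289 ≡ 4 (mod 19)
3^64 ≡ 4^2 = 16 (mod 19)
3^128 ≡ 16^2 = 256 ≡ 9 (mod 19)
3^256 ≡ 9^2 = 81 ≡ 5 (mod 19)
3^320 = 3^256 * 3^64 ≡ 5 * 16 (mod 19).
5 * 16 = 80 ≡ 4 (mod 19).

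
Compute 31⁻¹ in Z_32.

31

Run the extended Euclidean algorithm:
32 = 1·31 + 1
31 = 31·1 + 0
gcd(31, 32) = 1, so the inverse exists.
Back-substitute for 1:
1 = 1·32 − 1·31
So 31⁻¹ ≡ −1 ≡ 31 (mod 32).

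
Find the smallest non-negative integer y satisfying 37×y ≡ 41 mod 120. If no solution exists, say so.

53

gcd(37, 120) = 1, so a unique solution mod 120 exists.
37⁻¹ ≡ 13 (mod 120).
y ≡ 13×41 ≡ 53 (mod 120).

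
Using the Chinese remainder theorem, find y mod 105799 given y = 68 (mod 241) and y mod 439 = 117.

241⁻¹ mod 439: 241*388 ≡ 1 (mod 439), so 241⁻¹ ≡ 388.
y = 68 + 241*((117 − 68)*388 mod 439) = 68 + 241*135 = 32603.

32603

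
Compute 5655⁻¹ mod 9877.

2309

9877 = 1*5655 + 4222
5655 = 1*4222 + 1433
4222 = 2*1433 + 1356
1433 = 1*1356 + 77
1356 = 17*77 + 47
77 = 1*47 + 30
47 = 1*30 + 17
30 = 1*17 + 13
17 = 1*13 + 4
13 = 3*4 + 1
4 = 4*1 + 0
gcd(5655, 9877) = 1, so the inverse exists.
Back-substitute for 1:
1 = 1*13 − 3*4
  = −3*17 + 4*13
  = 4*30 − 7*17
  = −7*47 + 11*30
  = 11*77 − 18*47
  = −18*1356 + 317*77
  = 317*1433 − 335*1356
  = −335*4222 + 987*1433
  = 987*5655 − 1322*4222
  = −1322*9877 + 2309*5655
So 5655⁻¹ ≡ 2309 (mod 9877).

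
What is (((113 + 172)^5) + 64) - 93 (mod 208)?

48

113 + 172 = 285 ≡ 77 (mod 208)
(77)^5 ≡ 77 (mod 208)
77 + 64 = 141
141 - 93 = 48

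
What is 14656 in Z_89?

14656 = 164*89 + 60, so 14656 ≡ 60 (mod 89).

60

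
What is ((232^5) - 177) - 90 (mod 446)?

(232)^5 ≡ 400 (mod 446)
400 - 177 = 223
223 - 90 = 133

133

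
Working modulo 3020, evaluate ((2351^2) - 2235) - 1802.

(2351)^2 ≡ 601 (mod 3020)
601 - 2235 = -1634 ≡ 1386 (mod 3020)
1386 - 1802 = -416 ≡ 2604 (mod 3020)

2604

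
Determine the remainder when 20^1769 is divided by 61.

58

Using repeated squaring:
1769 in binary is 11011101001, i.e. 1769 = 1024 + 512 + 128 + 64 + 32 + 8 + 1.
20^1 ≡ 20 (mod 61)
20^2 ≡ 20^2 = 400 ≡ 34 (mod 61)
20^4 ≡ 34^2 = 1156 ≡ 58 (mod 61)
20^8 ≡ 58^2 = 3364 ≡ 9 (mod 61)
20^16 ≡ 9^2 = 81 ≡ 20 (mod 61)
20^32 ≡ 20^2 = 400 ≡ 34 (mod 61)
20^64 ≡ 34^2 = 1156 ≡ 58 (mod 61)
20^128 ≡ 58^2 = 3364 ≡ 9 (mod 61)
20^256 ≡ 9^2 = 81 ≡ 20 (mod 61)
20^512 ≡ 20^2 = 400 ≡ 34 (mod 61)
20^1024 ≡ 34^2 = 1156 ≡ 58 (mod 61)
20^1769 = 20^1024 * 20^512 * 20^128 * 20^64 * 20^32 * 20^8 * 20^1 ≡ 58 * 34 * 9 * 58 * 34 * 9 * 20 (mod 61).
Accumulate the product:
58 * 34 = 1972 ≡ 20
20 * 9 = 180 ≡ 58
58 * 58 = 3364 ≡ 9
9 * 34 = 306 ≡ 1
1 * 9 = 9
9 * 20 = 180 ≡ 58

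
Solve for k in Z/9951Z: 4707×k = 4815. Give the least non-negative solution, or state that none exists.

gcd(4707, 9951) = 3, and 3 | 4815, so solutions exist.
Divide through by 3: 1569×k mod 3317 = 1605.
1569⁻¹ ≡ 1816 (mod 3317).
k ≡ 1816×1605 ≡ 2354 (mod 3317).
The smallest non-negative solution is k = 2354.

2354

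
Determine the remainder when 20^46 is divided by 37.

28

Using repeated squaring:
46 in binary is 101110, i.e. 46 = 32 + 8 + 4 + 2.
20^1 ≡ 20 (mod 37)
20^2 ≡ 20^2 = 400 ≡ 30 (mod 37)
20^4 ≡ 30^2 = 900 ≡ 12 (mod 37)
20^8 ≡ 12^2 = 144 ≡ 33 (mod 37)
20^16 ≡ 33^2 = 1089 ≡ 16 (mod 37)
20^32 ≡ 16^2 = 256 ≡ 34 (mod 37)
20^46 = 20^32 × 20^8 × 20^4 × 20^2 ≡ 34 × 33 × 12 × 30 (mod 37).
Accumulate the product:
34 × 33 = 1122 ≡ 12
12 × 12 = 144 ≡ 33
33 × 30 = 990 ≡ 28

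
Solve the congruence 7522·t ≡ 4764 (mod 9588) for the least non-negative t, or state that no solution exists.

2100

gcd(7522, 9588) = 2, and 2 | 4764, so solutions exist.
Divide through by 2: 3761·t ≡ 2382 mod 4794.
3761⁻¹ ≡ 659 (mod 4794).
t ≡ 659·2382 ≡ 2100 (mod 4794).
The smallest non-negative solution is t = 2100.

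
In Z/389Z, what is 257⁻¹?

By the extended Euclidean algorithm:
389 = 1*257 + 132
257 = 1*132 + 125
132 = 1*125 + 7
125 = 17*7 + 6
7 = 1*6 + 1
6 = 6*1 + 0
gcd(257, 389) = 1, so the inverse exists.
Bézout: 1 = 37*389 − 56*257.
So 257⁻¹ ≡ −56 ≡ 333 (mod 389).

333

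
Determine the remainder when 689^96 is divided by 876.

Using repeated squaring:
689^1 ≡ 689 (mod 876)
689^2 ≡ 689^2 = 474721 ≡ 805 (mod 876)
689^4 ≡ 805^2 = 648025 ≡ 661 (mod 876)
689^8 ≡ 661^2 = 436921 ≡ 673 (mod 876)
689^16 ≡ 673^2 = 452929 ≡ 37 (mod 876)
689^32 ≡ 37^2 = 1369 ≡ 493 (mod 876)
689^64 ≡ 493^2 = 243049 ≡ 397 (mod 876)
689^96 = 689^64 · 689^32 ≡ 397 · 493 (mod 876).
397 · 493 = 195721 ≡ 373 (mod 876).

373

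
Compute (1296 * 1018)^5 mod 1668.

1584

1296 * 1018 = 1319328 ≡ 1608 (mod 1668)
(1608)^5 ≡ 1584 (mod 1668)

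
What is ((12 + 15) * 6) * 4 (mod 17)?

2

12 + 15 = 27 ≡ 10 (mod 17)
10 * 6 = 60 ≡ 9 (mod 17)
9 * 4 = 36 ≡ 2 (mod 17)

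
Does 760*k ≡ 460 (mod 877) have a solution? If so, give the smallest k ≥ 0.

gcd(760, 877) = 1, so a unique solution mod 877 exists.
760⁻¹ ≡ 862 (mod 877).
k ≡ 862*460 ≡ 116 (mod 877).

116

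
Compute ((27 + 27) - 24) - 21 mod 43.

9

27 + 27 = 54 ≡ 11 (mod 43)
11 - 24 = -13 ≡ 30 (mod 43)
30 - 21 = 9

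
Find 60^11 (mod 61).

60^1 ≡ 60 (mod 61)
60^2 ≡ 60^2 = 3600 ≡ 1 (mod 61)
60^4 ≡ 1^2 = 1 (mod 61)
60^8 ≡ 1^2 = 1 (mod 61)
60^11 = 60^8 * 60^2 * 60^1 ≡ 1 * 1 * 60 (mod 61).
Accumulate the product:
1 * 1 = 1
1 * 60 = 60

60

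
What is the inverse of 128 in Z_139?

By the extended Euclidean algorithm:
139 = 1*128 + 11
128 = 11*11 + 7
11 = 1*7 + 4
7 = 1*4 + 3
4 = 1*3 + 1
3 = 3*1 + 0
gcd(128, 139) = 1, so the inverse exists.
Bézout: 1 = 35*139 − 38*128.
So 128⁻¹ ≡ −38 ≡ 101 (mod 139).

101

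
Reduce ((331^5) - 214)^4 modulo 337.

(331)^5 ≡ 312 (mod 337)
312 - 214 = 98
(98)^4 ≡ 253 (mod 337)

253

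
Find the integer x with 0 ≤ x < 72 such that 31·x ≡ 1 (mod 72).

7

Run the extended Euclidean algorithm:
72 = 2·31 + 10
31 = 3·10 + 1
10 = 10·1 + 0
gcd(31, 72) = 1, so the inverse exists.
Bézout: 1 = −3·72 + 7·31.
So 31⁻¹ ≡ 7 (mod 72).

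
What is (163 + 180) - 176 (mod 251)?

167

163 + 180 = 343 ≡ 92 (mod 251)
92 - 176 = -84 ≡ 167 (mod 251)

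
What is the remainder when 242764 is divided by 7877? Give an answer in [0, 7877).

242764 = 30×7877 + 6454, so 242764 ≡ 6454 (mod 7877).

6454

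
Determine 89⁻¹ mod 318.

293

Apply the Euclidean algorithm and back-substitute:
318 = 3·89 + 51
89 = 1·51 + 38
51 = 1·38 + 13
38 = 2·13 + 12
13 = 1·12 + 1
12 = 12·1 + 0
gcd(89, 318) = 1, so the inverse exists.
Bézout: 1 = 7·318 − 25·89.
So 89⁻¹ ≡ −25 ≡ 293 (mod 318).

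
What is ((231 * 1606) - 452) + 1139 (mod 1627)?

717

231 * 1606 = 370986 ≡ 30 (mod 1627)
30 - 452 = -422 ≡ 1205 (mod 1627)
1205 + 1139 = 2344 ≡ 717 (mod 1627)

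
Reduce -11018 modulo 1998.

-11018 = -6*1998 + 970, so -11018 ≡ 970 (mod 1998).

970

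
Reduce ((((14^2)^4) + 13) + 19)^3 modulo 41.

(14)^2 ≡ 32 (mod 41)
(32)^4 ≡ 1 (mod 41)
1 + 13 = 14
14 + 19 = 33
(33)^3 ≡ 21 (mod 41)

21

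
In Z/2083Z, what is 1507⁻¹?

By the extended Euclidean algorithm:
2083 = 1*1507 + 576
1507 = 2*576 + 355
576 = 1*355 + 221
355 = 1*221 + 134
221 = 1*134 + 87
134 = 1*87 + 47
87 = 1*47 + 40
47 = 1*40 + 7
40 = 5*7 + 5
7 = 1*5 + 2
5 = 2*2 + 1
2 = 2*1 + 0
gcd(1507, 2083) = 1, so the inverse exists.
Back-substitute for 1:
1 = 1*5 − 2*2
  = −2*7 + 3*5
  = 3*40 − 17*7
  = −17*47 + 20*40
  = 20*87 − 37*47
  = −37*134 + 57*87
  = 57*221 − 94*134
  = −94*355 + 151*221
  = 151*576 − 245*355
  = −245*1507 + 641*576
  = 641*2083 − 886*1507
So 1507⁻¹ ≡ −886 ≡ 1197 (mod 2083).

1197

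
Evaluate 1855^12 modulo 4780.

Compute successive squares:
12 in binary is 1100, i.e. 12 = 8 + 4.
1855^1 ≡ 1855 (mod 4780)
1855^2 ≡ 1855^2 = 3441025 ≡ 4205 (mod 4780)
1855^4 ≡ 4205^2 = 17682025 ≡ 805 (mod 4780)
1855^8 ≡ 805^2 = 648025 ≡ 2725 (mod 4780)
1855^12 = 1855^8 × 1855^4 ≡ 2725 × 805 (mod 4780).
2725 × 805 = 2193625 ≡ 4385 (mod 4780).

4385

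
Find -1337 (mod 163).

130

-1337 = -9·163 + 130, so -1337 ≡ 130 (mod 163).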